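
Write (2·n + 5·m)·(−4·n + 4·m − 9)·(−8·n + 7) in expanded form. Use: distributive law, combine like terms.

64·n^3 + 88·n^2 + 96·m·n^2 + 276·m·n − 126·n − 160·m^2·n + 140·m^2 − 315·m

(2·n + 5·m)·(−4·n + 4·m − 9)·(−8·n + 7)
= (−8·n^2 + 8·m·n − 18·n − 20·m·n + 20·m^2 − 45·m)·(−8·n + 7)    [distributive law]
= (−8·n^2 − 12·m·n − 18·n + 20·m^2 − 45·m)·(−8·n + 7)    [combine like terms]
= 64·n^3 − 56·n^2 + 96·m·n^2 − 84·m·n + 144·n^2 − 126·n − 160·m^2·n + 140·m^2 + 360·m·n − 315·m    [distributive law]
= 64·n^3 + 88·n^2 + 96·m·n^2 + 276·m·n − 126·n − 160·m^2·n + 140·m^2 − 315·m    [combine like terms]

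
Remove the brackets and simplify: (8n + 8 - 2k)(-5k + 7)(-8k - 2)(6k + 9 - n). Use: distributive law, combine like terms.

(8n + 8 - 2k)(-5k + 7)(-8k - 2)(6k + 9 - n)
= (-40kn + 56n - 40k + 56 + 10k^2 - 14k)(-8k - 2)(6k + 9 - n)    [distributive law]
= (-40kn + 56n - 54k + 56 + 10k^2)(-8k - 2)(6k + 9 - n)    [combine like terms]
= (320k^2n + 80kn - 448kn - 112n + 432k^2 + 108k - 448k - 112 - 80k^3 - 20k^2)(6k + 9 - n)    [distributive law]
= (320k^2n - 368kn - 112n + 412k^2 - 340k - 112 - 80k^3)(6k + 9 - n)    [combine like terms]
= 1920k^3n + 2880k^2n - 320k^2n^2 - 2208k^2n - 3312kn + 368kn^2 - 672kn - 1008n + 112n^2 + 2472k^3 + 3708k^2 - 412k^2n - 2040k^2 - 3060k + 340kn - 672k - 1008 + 112n - 480k^4 - 720k^3 + 80k^3n    [distributive law]
= 2000k^3n + 260k^2n - 320k^2n^2 - 3644kn + 368kn^2 - 896n + 112n^2 + 1752k^3 + 1668k^2 - 3732k - 1008 - 480k^4    [combine like terms]

2000k^3n + 260k^2n - 320k^2n^2 - 3644kn + 368kn^2 - 896n + 112n^2 + 1752k^3 + 1668k^2 - 3732k - 1008 - 480k^4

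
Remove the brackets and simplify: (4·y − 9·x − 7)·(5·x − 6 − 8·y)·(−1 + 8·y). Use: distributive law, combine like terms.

(4·y − 9·x − 7)·(5·x − 6 − 8·y)·(−1 + 8·y)
= (20·x·y − 24·y − 32·y² − 45·x² + 54·x + 72·x·y − 35·x + 42 + 56·y)·(−1 + 8·y)    [distributive law]
= (92·x·y + 32·y − 32·y² − 45·x² + 19·x + 42)·(−1 + 8·y)    [combine like terms]
= −92·x·y + 736·x·y² − 32·y + 256·y² + 32·y² − 256·y³ + 45·x² − 360·x²·y − 19·x + 152·x·y − 42 + 336·y    [distributive law]
= 60·x·y + 736·x·y² + 304·y + 288·y² − 256·y³ + 45·x² − 360·x²·y − 19·x − 42    [combine like terms]

60·x·y + 736·x·y² + 304·y + 288·y² − 256·y³ + 45·x² − 360·x²·y − 19·x − 42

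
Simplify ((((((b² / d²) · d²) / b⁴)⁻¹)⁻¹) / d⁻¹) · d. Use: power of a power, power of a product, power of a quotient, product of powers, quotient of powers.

b⁻²·d²

((((((b² / d²) · d²) / b⁴)⁻¹)⁻¹) / d⁻¹) · d
= (((((b² / d²) · d²) / b⁴)¹) / d⁻¹) · d    [power of a power]
= (((((b² / d²) · d²)¹) / ((b⁴)¹)) / d⁻¹) · d    [power of a quotient]
= (((((b² / d²)¹) · ((d²)¹)) / ((b⁴)¹)) / d⁻¹) · d    [power of a product]
= ((((((b²)¹) / ((d²)¹)) · ((d²)¹)) / ((b⁴)¹)) / d⁻¹) · d    [power of a quotient]
= ((((b² / ((d²)¹)) · ((d²)¹)) / ((b⁴)¹)) / d⁻¹) · d    [power of a power]
= ((((b² / d²) · ((d²)¹)) / ((b⁴)¹)) / d⁻¹) · d    [power of a power]
= ((((b² / d²) · d²) / ((b⁴)¹)) / d⁻¹) · d    [power of a power]
= ((((b² / d²) · d²) / b⁴) / d⁻¹) · d    [power of a power]
= b⁻²·d²    [quotient of powers; product of powers]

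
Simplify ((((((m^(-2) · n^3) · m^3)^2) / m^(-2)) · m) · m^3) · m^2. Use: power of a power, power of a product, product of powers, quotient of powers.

((((((m^(-2) · n^3) · m^3)^2) / m^(-2)) · m) · m^3) · m^2
= ((((((m^(-2) · n^3)^2) · ((m^3)^2)) / m^(-2)) · m) · m^3) · m^2    [power of a product]
= (((((((m^(-2))^2) · ((n^3)^2)) · ((m^3)^2)) / m^(-2)) · m) · m^3) · m^2    [power of a product]
= (((((m^(-4) · ((n^3)^2)) · ((m^3)^2)) / m^(-2)) · m) · m^3) · m^2    [power of a power]
= (((((m^(-4) · n^6) · ((m^3)^2)) / m^(-2)) · m) · m^3) · m^2    [power of a power]
= (((((m^(-4) · n^6) · m^6) / m^(-2)) · m) · m^3) · m^2    [power of a power]
= m^10n^6    [quotient of powers; product of powers]

m^10n^6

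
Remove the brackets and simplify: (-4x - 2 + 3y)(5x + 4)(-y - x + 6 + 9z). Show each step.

5x^2y + 20x^3 - 94x^2 - 180x^2z + 104xy - 148x - 234xz + 80y - 48 - 72z - 15xy^2 + 135xyz - 12y^2 + 108yz

(-4x - 2 + 3y)(5x + 4)(-y - x + 6 + 9z)
= (-20x^2 - 16x - 10x - 8 + 15xy + 12y)(-y - x + 6 + 9z)    [distributive law]
= (-20x^2 - 26x - 8 + 15xy + 12y)(-y - x + 6 + 9z)    [combine like terms]
= 20x^2y + 20x^3 - 120x^2 - 180x^2z + 26xy + 26x^2 - 156x - 234xz + 8y + 8x - 48 - 72z - 15xy^2 - 15x^2y + 90xy + 135xyz - 12y^2 - 12xy + 72y + 108yz    [distributive law]
= 5x^2y + 20x^3 - 94x^2 - 180x^2z + 104xy - 148x - 234xz + 80y - 48 - 72z - 15xy^2 + 135xyz - 12y^2 + 108yz    [combine like terms]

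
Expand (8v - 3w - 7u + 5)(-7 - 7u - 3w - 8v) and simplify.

-96v - 64v² + 6w + 42uw + 9w² + 14u + 49u² - 35

(8v - 3w - 7u + 5)(-7 - 7u - 3w - 8v)
= -56v - 56uv - 24vw - 64v² + 21w + 21uw + 9w² + 24vw + 49u + 49u² + 21uw + 56uv - 35 - 35u - 15w - 40v    [distributive law]
= -96v - 64v² + 6w + 42uw + 9w² + 14u + 49u² - 35    [combine like terms]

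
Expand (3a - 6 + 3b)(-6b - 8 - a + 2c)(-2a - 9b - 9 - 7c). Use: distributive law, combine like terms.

69a^2b + 225ab^2 + 327ab + 81abc + 63a^2 + 66a + 96ac + 6a^3 + 9a^2c - 42ac^2 + 54b^2 - 540b - 30bc - 432 - 228c + 84c^2 + 162b^3 + 72b^2c - 42bc^2

(3a - 6 + 3b)(-6b - 8 - a + 2c)(-2a - 9b - 9 - 7c)
= (-18ab - 24a - 3a^2 + 6ac + 36b + 48 + 6a - 12c - 18b^2 - 24b - 3ab + 6bc)(-2a - 9b - 9 - 7c)    [distributive law]
= (-21ab - 18a - 3a^2 + 6ac + 12b + 48 - 12c - 18b^2 + 6bc)(-2a - 9b - 9 - 7c)    [combine like terms]
= 42a^2b + 189ab^2 + 189ab + 147abc + 36a^2 + 162ab + 162a + 126ac + 6a^3 + 27a^2b + 27a^2 + 21a^2c - 12a^2c - 54abc - 54ac - 42ac^2 - 24ab - 108b^2 - 108b - 84bc - 96a - 432b - 432 - 336c + 24ac + 108bc + 108c + 84c^2 + 36ab^2 + 162b^3 + 162b^2 + 126b^2c - 12abc - 54b^2c - 54bc - 42bc^2    [distributive law]
= 69a^2b + 225ab^2 + 327ab + 81abc + 63a^2 + 66a + 96ac + 6a^3 + 9a^2c - 42ac^2 + 54b^2 - 540b - 30bc - 432 - 228c + 84c^2 + 162b^3 + 72b^2c - 42bc^2    [combine like terms]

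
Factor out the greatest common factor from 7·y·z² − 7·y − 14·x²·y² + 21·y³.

7·y(z² − 1 − 2·x²·y + 3·y²)

7·y·z² − 7·y − 14·x²·y² + 21·y³
= 7(y·z² − y − 2·x²·y² + 3·y³)    [factor out 7]
= 7·y(z² − 1 − 2·x²·y + 3·y²)    [factor out y]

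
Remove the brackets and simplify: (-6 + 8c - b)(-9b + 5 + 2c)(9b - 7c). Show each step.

441b^2 - 91bc - 270b + 210c - 196c^2 - 729b^2c + 662bc^2 - 112c^3 + 81b^3

(-6 + 8c - b)(-9b + 5 + 2c)(9b - 7c)
= (54b - 30 - 12c - 72bc + 40c + 16c^2 + 9b^2 - 5b - 2bc)(9b - 7c)    [distributive law]
= (49b - 30 + 28c - 74bc + 16c^2 + 9b^2)(9b - 7c)    [combine like terms]
= 441b^2 - 343bc - 270b + 210c + 252bc - 196c^2 - 666b^2c + 518bc^2 + 144bc^2 - 112c^3 + 81b^3 - 63b^2c    [distributive law]
= 441b^2 - 91bc - 270b + 210c - 196c^2 - 729b^2c + 662bc^2 - 112c^3 + 81b^3    [combine like terms]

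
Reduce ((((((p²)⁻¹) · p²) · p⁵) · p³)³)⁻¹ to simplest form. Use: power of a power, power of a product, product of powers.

p⁻²⁴

((((((p²)⁻¹) · p²) · p⁵) · p³)³)⁻¹
= (((((p²)⁻¹) · p²) · p⁵) · p³)⁻³    [power of a power]
= (((((p²)⁻¹) · p²) · p⁵)⁻³) · ((p³)⁻³)    [power of a product]
= (((((p²)⁻¹) · p²)⁻³) · ((p⁵)⁻³)) · ((p³)⁻³)    [power of a product]
= (((((p²)⁻¹)⁻³) · ((p²)⁻³)) · ((p⁵)⁻³)) · ((p³)⁻³)    [power of a product]
= ((((p²)³) · ((p²)⁻³)) · ((p⁵)⁻³)) · ((p³)⁻³)    [power of a power]
= ((p⁶ · ((p²)⁻³)) · ((p⁵)⁻³)) · ((p³)⁻³)    [power of a power]
= ((p⁶ · p⁻⁶) · ((p⁵)⁻³)) · ((p³)⁻³)    [power of a power]
= (p⁰ · ((p⁵)⁻³)) · ((p³)⁻³)    [product of powers]
= (p⁰ · p⁻¹⁵) · ((p³)⁻³)    [power of a power]
= p⁻¹⁵ · ((p³)⁻³)    [product of powers]
= p⁻¹⁵ · p⁻⁹    [power of a power]
= p⁻²⁴    [product of powers]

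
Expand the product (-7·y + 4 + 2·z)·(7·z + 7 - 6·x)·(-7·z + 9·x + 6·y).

427·y·z^2 - 807·x·y·z - 294·y^2·z + 595·y·z - 585·x·y - 294·y^2 + 378·x^2·y + 252·x·y^2 - 294·z^2 + 546·x·z - 196·z + 252·x + 168·y - 216·x^2 - 98·z^3 + 210·x·z^2 - 108·x^2·z

(-7·y + 4 + 2·z)·(7·z + 7 - 6·x)·(-7·z + 9·x + 6·y)
= (-49·y·z - 49·y + 42·x·y + 28·z + 28 - 24·x + 14·z^2 + 14·z - 12·x·z)·(-7·z + 9·x + 6·y)    [distributive law]
= (-49·y·z - 49·y + 42·x·y + 42·z + 28 - 24·x + 14·z^2 - 12·x·z)·(-7·z + 9·x + 6·y)    [combine like terms]
= 343·y·z^2 - 441·x·y·z - 294·y^2·z + 343·y·z - 441·x·y - 294·y^2 - 294·x·y·z + 378·x^2·y + 252·x·y^2 - 294·z^2 + 378·x·z + 252·y·z - 196·z + 252·x + 168·y + 168·x·z - 216·x^2 - 144·x·y - 98·z^3 + 126·x·z^2 + 84·y·z^2 + 84·x·z^2 - 108·x^2·z - 72·x·y·z    [distributive law]
= 427·y·z^2 - 807·x·y·z - 294·y^2·z + 595·y·z - 585·x·y - 294·y^2 + 378·x^2·y + 252·x·y^2 - 294·z^2 + 546·x·z - 196·z + 252·x + 168·y - 216·x^2 - 98·z^3 + 210·x·z^2 - 108·x^2·z    [combine like terms]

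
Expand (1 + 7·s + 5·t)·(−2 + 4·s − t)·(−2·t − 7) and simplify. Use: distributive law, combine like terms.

(1 + 7·s + 5·t)·(−2 + 4·s − t)·(−2·t − 7)
= (−2 + 4·s − t − 14·s + 28·s² − 7·s·t − 10·t + 20·s·t − 5·t²)·(−2·t − 7)    [distributive law]
= (−2 − 10·s − 11·t + 28·s² + 13·s·t − 5·t²)·(−2·t − 7)    [combine like terms]
= 4·t + 14 + 20·s·t + 70·s + 22·t² + 77·t − 56·s²·t − 196·s² − 26·s·t² − 91·s·t + 10·t³ + 35·t²    [distributive law]
= 81·t + 14 − 71·s·t + 70·s + 57·t² − 56·s²·t − 196·s² − 26·s·t² + 10·t³    [combine like terms]

81·t + 14 − 71·s·t + 70·s + 57·t² − 56·s²·t − 196·s² − 26·s·t² + 10·t³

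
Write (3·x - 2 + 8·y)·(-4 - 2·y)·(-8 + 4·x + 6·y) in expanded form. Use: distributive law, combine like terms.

(3·x - 2 + 8·y)·(-4 - 2·y)·(-8 + 4·x + 6·y)
= (-12·x - 6·x·y + 8 + 4·y - 32·y - 16·y^2)·(-8 + 4·x + 6·y)    [distributive law]
= (-12·x - 6·x·y + 8 - 28·y - 16·y^2)·(-8 + 4·x + 6·y)    [combine like terms]
= 96·x - 48·x^2 - 72·x·y + 48·x·y - 24·x^2·y - 36·x·y^2 - 64 + 32·x + 48·y + 224·y - 112·x·y - 168·y^2 + 128·y^2 - 64·x·y^2 - 96·y^3    [distributive law]
= 128·x - 48·x^2 - 136·x·y - 24·x^2·y - 100·x·y^2 - 64 + 272·y - 40·y^2 - 96·y^3    [combine like terms]

128·x - 48·x^2 - 136·x·y - 24·x^2·y - 100·x·y^2 - 64 + 272·y - 40·y^2 - 96·y^3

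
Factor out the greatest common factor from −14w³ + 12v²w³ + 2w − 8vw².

2w(−7w² + 6v²w² + 1 − 4vw)

−14w³ + 12v²w³ + 2w − 8vw²
= 2(−7w³ + 6v²w³ + w − 4vw²)    [factor out 2]
= 2w(−7w² + 6v²w² + 1 − 4vw)    [factor out w]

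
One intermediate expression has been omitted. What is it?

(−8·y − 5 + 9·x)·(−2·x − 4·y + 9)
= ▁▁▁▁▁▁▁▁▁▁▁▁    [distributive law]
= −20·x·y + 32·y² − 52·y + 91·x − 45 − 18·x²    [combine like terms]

By distributive law:

16·x·y + 32·y² − 72·y + 10·x + 20·y − 45 − 18·x² − 36·x·y + 81·x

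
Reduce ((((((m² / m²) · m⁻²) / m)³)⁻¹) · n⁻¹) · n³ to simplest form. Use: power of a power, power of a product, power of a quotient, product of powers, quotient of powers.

((((((m² / m²) · m⁻²) / m)³)⁻¹) · n⁻¹) · n³
= (((((m² / m²) · m⁻²) / m)⁻³) · n⁻¹) · n³    [power of a power]
= (((((m² / m²) · m⁻²)⁻³) / (m⁻³)) · n⁻¹) · n³    [power of a quotient]
= (((((m² / m²)⁻³) · ((m⁻²)⁻³)) / (m⁻³)) · n⁻¹) · n³    [power of a product]
= ((((((m²)⁻³) / ((m²)⁻³)) · ((m⁻²)⁻³)) / (m⁻³)) · n⁻¹) · n³    [power of a quotient]
= ((((m⁻⁶ / ((m²)⁻³)) · ((m⁻²)⁻³)) / (m⁻³)) · n⁻¹) · n³    [power of a power]
= ((((m⁻⁶ / m⁻⁶) · ((m⁻²)⁻³)) / (m⁻³)) · n⁻¹) · n³    [power of a power]
= (((m⁰ · ((m⁻²)⁻³)) / (m⁻³)) · n⁻¹) · n³    [quotient of powers]
= (((m⁰ · m⁶) / (m⁻³)) · n⁻¹) · n³    [power of a power]
= ((m⁶ / (m⁻³)) · n⁻¹) · n³    [product of powers]
= (m⁹ · n⁻¹) · n³    [quotient of powers]
= m⁹n²    [product of powers]

m⁹n²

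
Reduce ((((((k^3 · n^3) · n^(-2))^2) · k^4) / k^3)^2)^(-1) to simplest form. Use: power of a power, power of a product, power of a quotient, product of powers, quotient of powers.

((((((k^3 · n^3) · n^(-2))^2) · k^4) / k^3)^2)^(-1)
= (((((k^3 · n^3) · n^(-2))^2) · k^4) / k^3)^(-2)    [power of a power]
= (((((k^3 · n^3) · n^(-2))^2) · k^4)^(-2)) / ((k^3)^(-2))    [power of a quotient]
= (((((k^3 · n^3) · n^(-2))^2)^(-2)) · ((k^4)^(-2))) / ((k^3)^(-2))    [power of a product]
= ((((k^3 · n^3) · n^(-2))^(-4)) · ((k^4)^(-2))) / ((k^3)^(-2))    [power of a power]
= ((((k^3 · n^3)^(-4)) · ((n^(-2))^(-4))) · ((k^4)^(-2))) / ((k^3)^(-2))    [power of a product]
= (((((k^3)^(-4)) · ((n^3)^(-4))) · ((n^(-2))^(-4))) · ((k^4)^(-2))) / ((k^3)^(-2))    [power of a product]
= (((k^(-12) · ((n^3)^(-4))) · ((n^(-2))^(-4))) · ((k^4)^(-2))) / ((k^3)^(-2))    [power of a power]
= (((k^(-12) · n^(-12)) · ((n^(-2))^(-4))) · ((k^4)^(-2))) / ((k^3)^(-2))    [power of a power]
= (((k^(-12) · n^(-12)) · n^8) · ((k^4)^(-2))) / ((k^3)^(-2))    [power of a power]
= (((k^(-12) · n^(-12)) · n^8) · k^(-8)) / ((k^3)^(-2))    [power of a power]
= (((k^(-12) · n^(-12)) · n^8) · k^(-8)) / k^(-6)    [power of a power]
= k^(-14)·n^(-4)    [quotient of powers; product of powers]

k^(-14)·n^(-4)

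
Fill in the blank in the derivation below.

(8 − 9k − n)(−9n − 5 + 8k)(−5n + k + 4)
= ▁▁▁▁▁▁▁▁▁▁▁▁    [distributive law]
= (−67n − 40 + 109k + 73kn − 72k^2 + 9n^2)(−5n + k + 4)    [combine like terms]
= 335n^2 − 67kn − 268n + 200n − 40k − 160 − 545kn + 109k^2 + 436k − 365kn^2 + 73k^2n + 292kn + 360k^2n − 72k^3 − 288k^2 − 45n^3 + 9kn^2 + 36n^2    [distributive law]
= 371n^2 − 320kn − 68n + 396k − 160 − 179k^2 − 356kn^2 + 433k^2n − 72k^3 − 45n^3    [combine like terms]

Applying distributive law to the line above:

(−72n − 40 + 64k + 81kn + 45k − 72k^2 + 9n^2 + 5n − 8kn)(−5n + k + 4)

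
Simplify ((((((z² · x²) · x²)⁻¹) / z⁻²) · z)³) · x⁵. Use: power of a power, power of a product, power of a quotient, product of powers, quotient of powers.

x⁻⁷z³

((((((z² · x²) · x²)⁻¹) / z⁻²) · z)³) · x⁵
= ((((((z² · x²) · x²)⁻¹) / z⁻²)³) · (z³)) · x⁵    [power of a product]
= ((((((z² · x²) · x²)⁻¹)³) / ((z⁻²)³)) · (z³)) · x⁵    [power of a quotient]
= (((((z² · x²) · x²)⁻³) / ((z⁻²)³)) · (z³)) · x⁵    [power of a power]
= (((((z² · x²)⁻³) · ((x²)⁻³)) / ((z⁻²)³)) · (z³)) · x⁵    [power of a product]
= ((((((z²)⁻³) · ((x²)⁻³)) · ((x²)⁻³)) / ((z⁻²)³)) · (z³)) · x⁵    [power of a product]
= ((((z⁻⁶ · ((x²)⁻³)) · ((x²)⁻³)) / ((z⁻²)³)) · (z³)) · x⁵    [power of a power]
= ((((z⁻⁶ · x⁻⁶) · ((x²)⁻³)) / ((z⁻²)³)) · (z³)) · x⁵    [power of a power]
= ((((z⁻⁶ · x⁻⁶) · x⁻⁶) / ((z⁻²)³)) · (z³)) · x⁵    [power of a power]
= ((((z⁻⁶ · x⁻⁶) · x⁻⁶) / z⁻⁶) · (z³)) · x⁵    [power of a power]
= x⁻⁷z³    [quotient of powers; product of powers]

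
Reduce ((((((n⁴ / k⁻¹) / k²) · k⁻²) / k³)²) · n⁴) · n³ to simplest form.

k⁻¹²n¹⁵

((((((n⁴ / k⁻¹) / k²) · k⁻²) / k³)²) · n⁴) · n³
= ((((((n⁴ / k⁻¹) / k²) · k⁻²)²) / ((k³)²)) · n⁴) · n³    [power of a quotient]
= ((((((n⁴ / k⁻¹) / k²)²) · ((k⁻²)²)) / ((k³)²)) · n⁴) · n³    [power of a product]
= ((((((n⁴ / k⁻¹)²) / ((k²)²)) · ((k⁻²)²)) / ((k³)²)) · n⁴) · n³    [power of a quotient]
= (((((((n⁴)²) / ((k⁻¹)²)) / ((k²)²)) · ((k⁻²)²)) / ((k³)²)) · n⁴) · n³    [power of a quotient]
= (((((n⁸ / ((k⁻¹)²)) / ((k²)²)) · ((k⁻²)²)) / ((k³)²)) · n⁴) · n³    [power of a power]
= (((((n⁸ / k⁻²) / ((k²)²)) · ((k⁻²)²)) / ((k³)²)) · n⁴) · n³    [power of a power]
= (((((n⁸ / k⁻²) / k⁴) · ((k⁻²)²)) / ((k³)²)) · n⁴) · n³    [power of a power]
= (((((n⁸ / k⁻²) / k⁴) · k⁻⁴) / ((k³)²)) · n⁴) · n³    [power of a power]
= (((((n⁸ / k⁻²) / k⁴) · k⁻⁴) / k⁶) · n⁴) · n³    [power of a power]
= k⁻¹²n¹⁵    [quotient of powers; product of powers]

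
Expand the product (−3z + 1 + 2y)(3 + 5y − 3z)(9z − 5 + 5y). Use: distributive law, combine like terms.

−153z^2 + 87z + 144yz − 144yz^2 − 15y^2z + 81z^3 − 15 − 40y + 5y^2 + 50y^3

(−3z + 1 + 2y)(3 + 5y − 3z)(9z − 5 + 5y)
= (−9z − 15yz + 9z^2 + 3 + 5y − 3z + 6y + 10y^2 − 6yz)(9z − 5 + 5y)    [distributive law]
= (−12z − 21yz + 9z^2 + 3 + 11y + 10y^2)(9z − 5 + 5y)    [combine like terms]
= −108z^2 + 60z − 60yz − 189yz^2 + 105yz − 105y^2z + 81z^3 − 45z^2 + 45yz^2 + 27z − 15 + 15y + 99yz − 55y + 55y^2 + 90y^2z − 50y^2 + 50y^3    [distributive law]
= −153z^2 + 87z + 144yz − 144yz^2 − 15y^2z + 81z^3 − 15 − 40y + 5y^2 + 50y^3    [combine like terms]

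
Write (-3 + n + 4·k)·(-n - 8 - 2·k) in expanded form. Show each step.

(-3 + n + 4·k)·(-n - 8 - 2·k)
= 3·n + 24 + 6·k - n² - 8·n - 2·k·n - 4·k·n - 32·k - 8·k²    [distributive law]
= -5·n + 24 - 26·k - n² - 6·k·n - 8·k²    [combine like terms]

-5·n + 24 - 26·k - n² - 6·k·n - 8·k²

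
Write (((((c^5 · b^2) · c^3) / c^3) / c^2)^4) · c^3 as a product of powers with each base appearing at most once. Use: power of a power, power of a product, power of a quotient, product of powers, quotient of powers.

b^8c^15

(((((c^5 · b^2) · c^3) / c^3) / c^2)^4) · c^3
= (((((c^5 · b^2) · c^3) / c^3)^4) / ((c^2)^4)) · c^3    [power of a quotient]
= (((((c^5 · b^2) · c^3)^4) / ((c^3)^4)) / ((c^2)^4)) · c^3    [power of a quotient]
= (((((c^5 · b^2)^4) · ((c^3)^4)) / ((c^3)^4)) / ((c^2)^4)) · c^3    [power of a product]
= ((((((c^5)^4) · ((b^2)^4)) · ((c^3)^4)) / ((c^3)^4)) / ((c^2)^4)) · c^3    [power of a product]
= ((((c^20 · ((b^2)^4)) · ((c^3)^4)) / ((c^3)^4)) / ((c^2)^4)) · c^3    [power of a power]
= ((((c^20 · b^8) · ((c^3)^4)) / ((c^3)^4)) / ((c^2)^4)) · c^3    [power of a power]
= ((((c^20 · b^8) · c^12) / ((c^3)^4)) / ((c^2)^4)) · c^3    [power of a power]
= ((((c^20 · b^8) · c^12) / c^12) / ((c^2)^4)) · c^3    [power of a power]
= ((((c^20 · b^8) · c^12) / c^12) / c^8) · c^3    [power of a power]
= b^8c^15    [quotient of powers; product of powers]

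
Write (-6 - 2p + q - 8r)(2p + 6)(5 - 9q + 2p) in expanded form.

-192p + 238pq - 68p^2 - 180 + 354q + 40p^2q - 8p^3 - 18pq^2 - 54q^2 - 176pr + 144pqr - 32p^2r - 240r + 432qr

(-6 - 2p + q - 8r)(2p + 6)(5 - 9q + 2p)
= (-12p - 36 - 4p^2 - 12p + 2pq + 6q - 16pr - 48r)(5 - 9q + 2p)    [distributive law]
= (-24p - 36 - 4p^2 + 2pq + 6q - 16pr - 48r)(5 - 9q + 2p)    [combine like terms]
= -120p + 216pq - 48p^2 - 180 + 324q - 72p - 20p^2 + 36p^2q - 8p^3 + 10pq - 18pq^2 + 4p^2q + 30q - 54q^2 + 12pq - 80pr + 144pqr - 32p^2r - 240r + 432qr - 96pr    [distributive law]
= -192p + 238pq - 68p^2 - 180 + 354q + 40p^2q - 8p^3 - 18pq^2 - 54q^2 - 176pr + 144pqr - 32p^2r - 240r + 432qr    [combine like terms]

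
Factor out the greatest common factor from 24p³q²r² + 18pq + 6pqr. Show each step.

6pq(4p²qr² + 3 + r)

24p³q²r² + 18pq + 6pqr
= 6(4p³q²r² + 3pq + pqr)    [factor out 6]
= 6pq(4p²qr² + 3 + r)    [factor out pq]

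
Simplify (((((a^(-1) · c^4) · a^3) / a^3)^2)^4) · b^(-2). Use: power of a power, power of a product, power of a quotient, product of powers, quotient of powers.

a^(-8)·b^(-2)·c^32

(((((a^(-1) · c^4) · a^3) / a^3)^2)^4) · b^(-2)
= ((((a^(-1) · c^4) · a^3) / a^3)^8) · b^(-2)    [power of a power]
= ((((a^(-1) · c^4) · a^3)^8) / ((a^3)^8)) · b^(-2)    [power of a quotient]
= ((((a^(-1) · c^4)^8) · ((a^3)^8)) / ((a^3)^8)) · b^(-2)    [power of a product]
= (((((a^(-1))^8) · ((c^4)^8)) · ((a^3)^8)) / ((a^3)^8)) · b^(-2)    [power of a product]
= (((a^(-8) · ((c^4)^8)) · ((a^3)^8)) / ((a^3)^8)) · b^(-2)    [power of a power]
= (((a^(-8) · c^32) · ((a^3)^8)) / ((a^3)^8)) · b^(-2)    [power of a power]
= (((a^(-8) · c^32) · a^24) / ((a^3)^8)) · b^(-2)    [power of a power]
= (((a^(-8) · c^32) · a^24) / a^24) · b^(-2)    [power of a power]
= a^(-8)·b^(-2)·c^32    [quotient of powers; product of powers]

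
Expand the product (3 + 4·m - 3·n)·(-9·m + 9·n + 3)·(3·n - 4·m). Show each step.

-117·m·n + 60·m² + 54·n² + 27·n - 36·m - 360·m²·n + 144·m³ + 297·m·n² - 81·n³

(3 + 4·m - 3·n)·(-9·m + 9·n + 3)·(3·n - 4·m)
= (-27·m + 27·n + 9 - 36·m² + 36·m·n + 12·m + 27·m·n - 27·n² - 9·n)·(3·n - 4·m)    [distributive law]
= (-15·m + 18·n + 9 - 36·m² + 63·m·n - 27·n²)·(3·n - 4·m)    [combine like terms]
= -45·m·n + 60·m² + 54·n² - 72·m·n + 27·n - 36·m - 108·m²·n + 144·m³ + 189·m·n² - 252·m²·n - 81·n³ + 108·m·n²    [distributive law]
= -117·m·n + 60·m² + 54·n² + 27·n - 36·m - 360·m²·n + 144·m³ + 297·m·n² - 81·n³    [combine like terms]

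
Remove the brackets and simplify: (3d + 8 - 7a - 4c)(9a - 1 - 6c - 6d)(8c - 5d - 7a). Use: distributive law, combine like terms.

480acd - 219ad^2 - 168a^2d - 188cd + 255d^2 - 38ad - 72c^2d - 174cd^2 + 90d^3 + 940ac - 553a^2 - 64c + 40d + 56a - 352c^2 - 546a^2c + 441a^3 - 120ac^2 + 192c^3

(3d + 8 - 7a - 4c)(9a - 1 - 6c - 6d)(8c - 5d - 7a)
= (27ad - 3d - 18cd - 18d^2 + 72a - 8 - 48c - 48d - 63a^2 + 7a + 42ac + 42ad - 36ac + 4c + 24c^2 + 24cd)(8c - 5d - 7a)    [distributive law]
= (69ad - 51d + 6cd - 18d^2 + 79a - 8 - 44c - 63a^2 + 6ac + 24c^2)(8c - 5d - 7a)    [combine like terms]
= 552acd - 345ad^2 - 483a^2d - 408cd + 255d^2 + 357ad + 48c^2d - 30cd^2 - 42acd - 144cd^2 + 90d^3 + 126ad^2 + 632ac - 395ad - 553a^2 - 64c + 40d + 56a - 352c^2 + 220cd + 308ac - 504a^2c + 315a^2d + 441a^3 + 48ac^2 - 30acd - 42a^2c + 192c^3 - 120c^2d - 168ac^2    [distributive law]
= 480acd - 219ad^2 - 168a^2d - 188cd + 255d^2 - 38ad - 72c^2d - 174cd^2 + 90d^3 + 940ac - 553a^2 - 64c + 40d + 56a - 352c^2 - 546a^2c + 441a^3 - 120ac^2 + 192c^3    [combine like terms]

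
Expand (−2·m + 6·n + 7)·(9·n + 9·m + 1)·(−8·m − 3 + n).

(−2·m + 6·n + 7)·(9·n + 9·m + 1)·(−8·m − 3 + n)
= (−18·m·n − 18·m² − 2·m + 54·n² + 54·m·n + 6·n + 63·n + 63·m + 7)·(−8·m − 3 + n)    [distributive law]
= (36·m·n − 18·m² + 61·m + 54·n² + 69·n + 7)·(−8·m − 3 + n)    [combine like terms]
= −288·m²·n − 108·m·n + 36·m·n² + 144·m³ + 54·m² − 18·m²·n − 488·m² − 183·m + 61·m·n − 432·m·n² − 162·n² + 54·n³ − 552·m·n − 207·n + 69·n² − 56·m − 21 + 7·n    [distributive law]
= −306·m²·n − 599·m·n − 396·m·n² + 144·m³ − 434·m² − 239·m − 93·n² + 54·n³ − 200·n − 21    [combine like terms]

−306·m²·n − 599·m·n − 396·m·n² + 144·m³ − 434·m² − 239·m − 93·n² + 54·n³ − 200·n − 21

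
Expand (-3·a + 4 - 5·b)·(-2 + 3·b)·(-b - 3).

(-3·a + 4 - 5·b)·(-2 + 3·b)·(-b - 3)
= (6·a - 9·a·b - 8 + 12·b + 10·b - 15·b^2)·(-b - 3)    [distributive law]
= (6·a - 9·a·b - 8 + 22·b - 15·b^2)·(-b - 3)    [combine like terms]
= -6·a·b - 18·a + 9·a·b^2 + 27·a·b + 8·b + 24 - 22·b^2 - 66·b + 15·b^3 + 45·b^2    [distributive law]
= 21·a·b - 18·a + 9·a·b^2 - 58·b + 24 + 23·b^2 + 15·b^3    [combine like terms]

21·a·b - 18·a + 9·a·b^2 - 58·b + 24 + 23·b^2 + 15·b^3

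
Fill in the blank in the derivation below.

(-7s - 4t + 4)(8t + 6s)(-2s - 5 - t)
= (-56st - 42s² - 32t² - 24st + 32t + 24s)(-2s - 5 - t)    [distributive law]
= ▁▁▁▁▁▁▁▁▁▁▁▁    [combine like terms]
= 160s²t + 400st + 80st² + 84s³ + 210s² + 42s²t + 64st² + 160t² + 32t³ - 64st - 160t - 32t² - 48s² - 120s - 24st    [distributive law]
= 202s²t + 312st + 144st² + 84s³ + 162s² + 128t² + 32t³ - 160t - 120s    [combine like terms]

After combine like terms, the bracketed line is:

(-80st - 42s² - 32t² + 32t + 24s)(-2s - 5 - t)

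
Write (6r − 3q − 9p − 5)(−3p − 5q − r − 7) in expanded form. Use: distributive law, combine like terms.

(6r − 3q − 9p − 5)(−3p − 5q − r − 7)
= −18pr − 30qr − 6r^2 − 42r + 9pq + 15q^2 + 3qr + 21q + 27p^2 + 45pq + 9pr + 63p + 15p + 25q + 5r + 35    [distributive law]
= −9pr − 27qr − 6r^2 − 37r + 54pq + 15q^2 + 46q + 27p^2 + 78p + 35    [combine like terms]

−9pr − 27qr − 6r^2 − 37r + 54pq + 15q^2 + 46q + 27p^2 + 78p + 35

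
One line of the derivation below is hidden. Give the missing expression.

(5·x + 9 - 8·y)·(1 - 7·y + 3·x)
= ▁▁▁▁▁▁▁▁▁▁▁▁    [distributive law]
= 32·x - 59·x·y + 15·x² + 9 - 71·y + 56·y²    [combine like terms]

By distributive law:

5·x - 35·x·y + 15·x² + 9 - 63·y + 27·x - 8·y + 56·y² - 24·x·y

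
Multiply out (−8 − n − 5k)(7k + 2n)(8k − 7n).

(−8 − n − 5k)(7k + 2n)(8k − 7n)
= (−56k − 16n − 7kn − 2n² − 35k² − 10kn)(8k − 7n)    [distributive law]
= (−56k − 16n − 17kn − 2n² − 35k²)(8k − 7n)    [combine like terms]
= −448k² + 392kn − 128kn + 112n² − 136k²n + 119kn² − 16kn² + 14n³ − 280k³ + 245k²n    [distributive law]
= −448k² + 264kn + 112n² + 109k²n + 103kn² + 14n³ − 280k³    [combine like terms]

−448k² + 264kn + 112n² + 109k²n + 103kn² + 14n³ − 280k³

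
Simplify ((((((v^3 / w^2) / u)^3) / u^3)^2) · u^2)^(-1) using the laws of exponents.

u^10v^(-18)w^12

((((((v^3 / w^2) / u)^3) / u^3)^2) · u^2)^(-1)
= ((((((v^3 / w^2) / u)^3) / u^3)^2)^(-1)) · ((u^2)^(-1))    [power of a product]
= (((((v^3 / w^2) / u)^3) / u^3)^(-2)) · ((u^2)^(-1))    [power of a power]
= (((((v^3 / w^2) / u)^3)^(-2)) / ((u^3)^(-2))) · ((u^2)^(-1))    [power of a quotient]
= ((((v^3 / w^2) / u)^(-6)) / ((u^3)^(-2))) · ((u^2)^(-1))    [power of a power]
= ((((v^3 / w^2)^(-6)) / (u^(-6))) / ((u^3)^(-2))) · ((u^2)^(-1))    [power of a quotient]
= (((((v^3)^(-6)) / ((w^2)^(-6))) / (u^(-6))) / ((u^3)^(-2))) · ((u^2)^(-1))    [power of a quotient]
= (((v^(-18) / ((w^2)^(-6))) / (u^(-6))) / ((u^3)^(-2))) · ((u^2)^(-1))    [power of a power]
= (((v^(-18) / w^(-12)) / (u^(-6))) / ((u^3)^(-2))) · ((u^2)^(-1))    [power of a power]
= (((v^(-18) / w^(-12)) / u^(-6)) / u^(-6)) · ((u^2)^(-1))    [power of a power]
= (((v^(-18) / w^(-12)) / u^(-6)) / u^(-6)) · u^(-2)    [power of a power]
= u^10v^(-18)w^12    [quotient of powers; product of powers]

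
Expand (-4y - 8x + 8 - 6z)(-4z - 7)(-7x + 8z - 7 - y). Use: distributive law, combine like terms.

(-4y - 8x + 8 - 6z)(-4z - 7)(-7x + 8z - 7 - y)
= (16yz + 28y + 32xz + 56x - 32z - 56 + 24z^2 + 42z)(-7x + 8z - 7 - y)    [distributive law]
= (16yz + 28y + 32xz + 56x + 10z - 56 + 24z^2)(-7x + 8z - 7 - y)    [combine like terms]
= -112xyz + 128yz^2 - 112yz - 16y^2z - 196xy + 224yz - 196y - 28y^2 - 224x^2z + 256xz^2 - 224xz - 32xyz - 392x^2 + 448xz - 392x - 56xy - 70xz + 80z^2 - 70z - 10yz + 392x - 448z + 392 + 56y - 168xz^2 + 192z^3 - 168z^2 - 24yz^2    [distributive law]
= -144xyz + 104yz^2 + 102yz - 16y^2z - 252xy - 140y - 28y^2 - 224x^2z + 88xz^2 + 154xz - 392x^2 - 88z^2 - 518z + 392 + 192z^3    [combine like terms]

-144xyz + 104yz^2 + 102yz - 16y^2z - 252xy - 140y - 28y^2 - 224x^2z + 88xz^2 + 154xz - 392x^2 - 88z^2 - 518z + 392 + 192z^3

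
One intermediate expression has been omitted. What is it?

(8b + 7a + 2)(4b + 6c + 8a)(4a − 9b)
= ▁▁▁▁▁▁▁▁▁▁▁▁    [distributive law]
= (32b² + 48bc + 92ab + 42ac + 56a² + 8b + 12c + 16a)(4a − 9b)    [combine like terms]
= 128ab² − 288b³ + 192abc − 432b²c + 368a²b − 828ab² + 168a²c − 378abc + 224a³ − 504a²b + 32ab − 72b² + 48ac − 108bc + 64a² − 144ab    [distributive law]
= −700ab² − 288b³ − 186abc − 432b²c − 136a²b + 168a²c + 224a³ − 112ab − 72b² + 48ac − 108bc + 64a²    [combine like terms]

After distributive law, the bracketed line is:

(32b² + 48bc + 64ab + 28ab + 42ac + 56a² + 8b + 12c + 16a)(4a − 9b)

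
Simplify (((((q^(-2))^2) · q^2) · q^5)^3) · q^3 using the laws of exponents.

(((((q^(-2))^2) · q^2) · q^5)^3) · q^3
= (((((q^(-2))^2) · q^2)^3) · ((q^5)^3)) · q^3    [power of a product]
= (((((q^(-2))^2)^3) · ((q^2)^3)) · ((q^5)^3)) · q^3    [power of a product]
= ((((q^(-2))^6) · ((q^2)^3)) · ((q^5)^3)) · q^3    [power of a power]
= ((q^(-12) · ((q^2)^3)) · ((q^5)^3)) · q^3    [power of a power]
= ((q^(-12) · q^6) · ((q^5)^3)) · q^3    [power of a power]
= (q^(-6) · ((q^5)^3)) · q^3    [product of powers]
= (q^(-6) · q^15) · q^3    [power of a power]
= q^9 · q^3    [product of powers]
= q^12    [product of powers]

q^12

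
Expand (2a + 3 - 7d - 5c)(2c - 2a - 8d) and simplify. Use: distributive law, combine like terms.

14ac - 4a² - 2ad + 6c - 6a - 24d + 26cd + 56d² - 10c²

(2a + 3 - 7d - 5c)(2c - 2a - 8d)
= 4ac - 4a² - 16ad + 6c - 6a - 24d - 14cd + 14ad + 56d² - 10c² + 10ac + 40cd    [distributive law]
= 14ac - 4a² - 2ad + 6c - 6a - 24d + 26cd + 56d² - 10c²    [combine like terms]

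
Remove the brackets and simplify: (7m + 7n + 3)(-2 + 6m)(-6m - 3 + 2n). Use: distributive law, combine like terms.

-150m^2 + 24m - 34mn - 252m^3 - 168m^2n + 30n - 28n^2 + 84mn^2 + 18

(7m + 7n + 3)(-2 + 6m)(-6m - 3 + 2n)
= (-14m + 42m^2 - 14n + 42mn - 6 + 18m)(-6m - 3 + 2n)    [distributive law]
= (4m + 42m^2 - 14n + 42mn - 6)(-6m - 3 + 2n)    [combine like terms]
= -24m^2 - 12m + 8mn - 252m^3 - 126m^2 + 84m^2n + 84mn + 42n - 28n^2 - 252m^2n - 126mn + 84mn^2 + 36m + 18 - 12n    [distributive law]
= -150m^2 + 24m - 34mn - 252m^3 - 168m^2n + 30n - 28n^2 + 84mn^2 + 18    [combine like terms]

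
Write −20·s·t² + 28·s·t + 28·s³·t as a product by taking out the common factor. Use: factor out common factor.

4·s·t(−5·t + 7 + 7·s²)

−20·s·t² + 28·s·t + 28·s³·t
= 4(−5·s·t² + 7·s·t + 7·s³·t)    [factor out 4]
= 4·s·t(−5·t + 7 + 7·s²)    [factor out s·t]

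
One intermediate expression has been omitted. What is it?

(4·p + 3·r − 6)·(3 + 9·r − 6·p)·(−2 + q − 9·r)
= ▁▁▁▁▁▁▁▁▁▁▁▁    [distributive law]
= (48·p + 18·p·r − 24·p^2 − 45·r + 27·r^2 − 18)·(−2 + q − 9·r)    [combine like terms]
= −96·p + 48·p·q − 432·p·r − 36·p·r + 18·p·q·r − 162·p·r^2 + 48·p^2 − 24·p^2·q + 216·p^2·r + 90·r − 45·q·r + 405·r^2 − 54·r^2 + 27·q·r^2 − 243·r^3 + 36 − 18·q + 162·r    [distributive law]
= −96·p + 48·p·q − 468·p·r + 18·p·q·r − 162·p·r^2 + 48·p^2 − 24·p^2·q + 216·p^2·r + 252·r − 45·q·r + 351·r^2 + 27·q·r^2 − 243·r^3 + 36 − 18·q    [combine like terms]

By distributive law:

(12·p + 36·p·r − 24·p^2 + 9·r + 27·r^2 − 18·p·r − 18 − 54·r + 36·p)·(−2 + q − 9·r)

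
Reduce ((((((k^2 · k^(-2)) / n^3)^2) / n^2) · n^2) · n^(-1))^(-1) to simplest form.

((((((k^2 · k^(-2)) / n^3)^2) / n^2) · n^2) · n^(-1))^(-1)
= ((((((k^2 · k^(-2)) / n^3)^2) / n^2) · n^2)^(-1)) · ((n^(-1))^(-1))    [power of a product]
= ((((((k^2 · k^(-2)) / n^3)^2) / n^2)^(-1)) · ((n^2)^(-1))) · ((n^(-1))^(-1))    [power of a product]
= ((((((k^2 · k^(-2)) / n^3)^2)^(-1)) / ((n^2)^(-1))) · ((n^2)^(-1))) · ((n^(-1))^(-1))    [power of a quotient]
= (((((k^2 · k^(-2)) / n^3)^(-2)) / ((n^2)^(-1))) · ((n^2)^(-1))) · ((n^(-1))^(-1))    [power of a power]
= (((((k^2 · k^(-2))^(-2)) / ((n^3)^(-2))) / ((n^2)^(-1))) · ((n^2)^(-1))) · ((n^(-1))^(-1))    [power of a quotient]
= ((((((k^2)^(-2)) · ((k^(-2))^(-2))) / ((n^3)^(-2))) / ((n^2)^(-1))) · ((n^2)^(-1))) · ((n^(-1))^(-1))    [power of a product]
= ((((k^(-4) · ((k^(-2))^(-2))) / ((n^3)^(-2))) / ((n^2)^(-1))) · ((n^2)^(-1))) · ((n^(-1))^(-1))    [power of a power]
= ((((k^(-4) · k^4) / ((n^3)^(-2))) / ((n^2)^(-1))) · ((n^2)^(-1))) · ((n^(-1))^(-1))    [power of a power]
= (((k^0 / ((n^3)^(-2))) / ((n^2)^(-1))) · ((n^2)^(-1))) · ((n^(-1))^(-1))    [product of powers]
= (((k^0 / n^(-6)) / ((n^2)^(-1))) · ((n^2)^(-1))) · ((n^(-1))^(-1))    [power of a power]
= (((k^0 / n^(-6)) / n^(-2)) · ((n^2)^(-1))) · ((n^(-1))^(-1))    [power of a power]
= (((k^0 / n^(-6)) / n^(-2)) · n^(-2)) · ((n^(-1))^(-1))    [power of a power]
= (((k^0 / n^(-6)) / n^(-2)) · n^(-2)) · n    [power of a power]
= n^7    [quotient of powers; product of powers]

n^7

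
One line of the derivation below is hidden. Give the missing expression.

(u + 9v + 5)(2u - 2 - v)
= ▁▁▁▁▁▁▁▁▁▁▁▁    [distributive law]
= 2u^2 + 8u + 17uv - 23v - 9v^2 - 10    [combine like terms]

Applying distributive law to the line above:

2u^2 - 2u - uv + 18uv - 18v - 9v^2 + 10u - 10 - 5v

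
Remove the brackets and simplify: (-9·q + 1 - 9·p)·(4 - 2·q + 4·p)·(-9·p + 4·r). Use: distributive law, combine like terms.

(-9·q + 1 - 9·p)·(4 - 2·q + 4·p)·(-9·p + 4·r)
= (-36·q + 18·q^2 - 36·p·q + 4 - 2·q + 4·p - 36·p + 18·p·q - 36·p^2)·(-9·p + 4·r)    [distributive law]
= (-38·q + 18·q^2 - 18·p·q + 4 - 32·p - 36·p^2)·(-9·p + 4·r)    [combine like terms]
= 342·p·q - 152·q·r - 162·p·q^2 + 72·q^2·r + 162·p^2·q - 72·p·q·r - 36·p + 16·r + 288·p^2 - 128·p·r + 324·p^3 - 144·p^2·r    [distributive law]

342·p·q - 152·q·r - 162·p·q^2 + 72·q^2·r + 162·p^2·q - 72·p·q·r - 36·p + 16·r + 288·p^2 - 128·p·r + 324·p^3 - 144·p^2·r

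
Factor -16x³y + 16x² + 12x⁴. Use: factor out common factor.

4x²(-4xy + 4 + 3x²)

-16x³y + 16x² + 12x⁴
= 4(-4x³y + 4x² + 3x⁴)    [factor out 4]
= 4x²(-4xy + 4 + 3x²)    [factor out x²]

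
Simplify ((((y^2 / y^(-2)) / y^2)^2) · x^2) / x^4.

((((y^2 / y^(-2)) / y^2)^2) · x^2) / x^4
= ((((y^2 / y^(-2))^2) / ((y^2)^2)) · x^2) / x^4    [power of a quotient]
= (((((y^2)^2) / ((y^(-2))^2)) / ((y^2)^2)) · x^2) / x^4    [power of a quotient]
= (((y^4 / ((y^(-2))^2)) / ((y^2)^2)) · x^2) / x^4    [power of a power]
= (((y^4 / y^(-4)) / ((y^2)^2)) · x^2) / x^4    [power of a power]
= ((y^8 / ((y^2)^2)) · x^2) / x^4    [quotient of powers]
= ((y^8 / y^4) · x^2) / x^4    [power of a power]
= (y^4 · x^2) / x^4    [quotient of powers]
= x^(-2)y^4    [quotient of powers]

x^(-2)y^4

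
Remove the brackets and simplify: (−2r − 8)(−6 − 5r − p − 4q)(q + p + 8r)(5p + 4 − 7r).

(−2r − 8)(−6 − 5r − p − 4q)(q + p + 8r)(5p + 4 − 7r)
= (12r + 10r² + 2pr + 8qr + 48 + 40r + 8p + 32q)(q + p + 8r)(5p + 4 − 7r)    [distributive law]
= (52r + 10r² + 2pr + 8qr + 48 + 8p + 32q)(q + p + 8r)(5p + 4 − 7r)    [combine like terms]
= (52qr + 52pr + 416r² + 10qr² + 10pr² + 80r³ + 2pqr + 2p²r + 16pr² + 8q²r + 8pqr + 64qr² + 48q + 48p + 384r + 8pq + 8p² + 64pr + 32q² + 32pq + 256qr)(5p + 4 − 7r)    [distributive law]
= (308qr + 116pr + 416r² + 74qr² + 26pr² + 80r³ + 10pqr + 2p²r + 8q²r + 48q + 48p + 384r + 40pq + 8p² + 32q²)(5p + 4 − 7r)    [combine like terms]
= 1540pqr + 1232qr − 2156qr² + 580p²r + 464pr − 812pr² + 2080pr² + 1664r² − 2912r³ + 370pqr² + 296qr² − 518qr³ + 130p²r² + 104pr² − 182pr³ + 400pr³ + 320r³ − 560r⁴ + 50p²qr + 40pqr − 70pqr² + 10p³r + 8p²r − 14p²r² + 40pq²r + 32q²r − 56q²r² + 240pq + 192q − 336qr + 240p² + 192p − 336pr + 1920pr + 1536r − 2688r² + 200p²q + 160pq − 280pqr + 40p³ + 32p² − 56p²r + 160pq² + 128q² − 224q²r    [distributive law]
= 1300pqr + 896qr − 1860qr² + 532p²r + 2048pr + 1372pr² − 1024r² − 2592r³ + 300pqr² − 518qr³ + 116p²r² + 218pr³ − 560r⁴ + 50p²qr + 10p³r + 40pq²r − 192q²r − 56q²r² + 400pq + 192q + 272p² + 192p + 1536r + 200p²q + 40p³ + 160pq² + 128q²    [combine like terms]

1300pqr + 896qr − 1860qr² + 532p²r + 2048pr + 1372pr² − 1024r² − 2592r³ + 300pqr² − 518qr³ + 116p²r² + 218pr³ − 560r⁴ + 50p²qr + 10p³r + 40pq²r − 192q²r − 56q²r² + 400pq + 192q + 272p² + 192p + 1536r + 200p²q + 40p³ + 160pq² + 128q²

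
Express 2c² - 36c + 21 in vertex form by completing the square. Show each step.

2(c - 9)² - 141

2c² - 36c + 21
= 2(c² - 18c) + 21    [factor out 2 from the c-terms]
= 2(c² - 18c + 81 - 81) + 21    [add and subtract 81 inside the bracket]
= 2(c - 9)² - 162 + 21    [perfect-square identity]
= 2(c - 9)² - 141    [combine constants]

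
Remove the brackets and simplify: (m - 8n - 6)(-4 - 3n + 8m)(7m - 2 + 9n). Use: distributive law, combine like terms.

-380m^2 + 272m + 16mn - 397m^2n - 435mn^2 + 56m^3 + 116n + 402n^2 + 216n^3 - 48

(m - 8n - 6)(-4 - 3n + 8m)(7m - 2 + 9n)
= (-4m - 3mn + 8m^2 + 32n + 24n^2 - 64mn + 24 + 18n - 48m)(7m - 2 + 9n)    [distributive law]
= (-52m - 67mn + 8m^2 + 50n + 24n^2 + 24)(7m - 2 + 9n)    [combine like terms]
= -364m^2 + 104m - 468mn - 469m^2n + 134mn - 603mn^2 + 56m^3 - 16m^2 + 72m^2n + 350mn - 100n + 450n^2 + 168mn^2 - 48n^2 + 216n^3 + 168m - 48 + 216n    [distributive law]
= -380m^2 + 272m + 16mn - 397m^2n - 435mn^2 + 56m^3 + 116n + 402n^2 + 216n^3 - 48    [combine like terms]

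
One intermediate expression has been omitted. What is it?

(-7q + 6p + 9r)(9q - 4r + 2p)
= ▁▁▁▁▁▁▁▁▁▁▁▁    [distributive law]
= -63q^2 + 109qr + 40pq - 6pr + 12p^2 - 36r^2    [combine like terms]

Applying distributive law to the line above:

-63q^2 + 28qr - 14pq + 54pq - 24pr + 12p^2 + 81qr - 36r^2 + 18pr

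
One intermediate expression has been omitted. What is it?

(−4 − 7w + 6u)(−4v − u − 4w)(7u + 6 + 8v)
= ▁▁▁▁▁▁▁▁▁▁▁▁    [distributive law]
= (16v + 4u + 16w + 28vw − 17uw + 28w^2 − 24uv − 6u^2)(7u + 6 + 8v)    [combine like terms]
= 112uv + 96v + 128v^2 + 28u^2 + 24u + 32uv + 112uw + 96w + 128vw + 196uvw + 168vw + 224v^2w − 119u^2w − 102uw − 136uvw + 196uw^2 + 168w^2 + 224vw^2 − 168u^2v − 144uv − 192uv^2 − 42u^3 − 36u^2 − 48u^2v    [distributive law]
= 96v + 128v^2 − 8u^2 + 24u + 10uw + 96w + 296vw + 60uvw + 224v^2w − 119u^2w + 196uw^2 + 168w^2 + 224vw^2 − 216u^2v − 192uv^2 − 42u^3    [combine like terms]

Applying distributive law to the line above:

(16v + 4u + 16w + 28vw + 7uw + 28w^2 − 24uv − 6u^2 − 24uw)(7u + 6 + 8v)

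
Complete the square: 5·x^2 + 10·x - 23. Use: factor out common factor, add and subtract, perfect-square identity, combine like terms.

5(x + 1)^2 - 28

5·x^2 + 10·x - 23
= 5(x^2 + 2·x) - 23    [factor out 5 from the x-terms]
= 5(x^2 + 2·x + 1 - 1) - 23    [add and subtract 1 inside the bracket]
= 5(x + 1)^2 - 5 - 23    [perfect-square identity]
= 5(x + 1)^2 - 28    [combine constants]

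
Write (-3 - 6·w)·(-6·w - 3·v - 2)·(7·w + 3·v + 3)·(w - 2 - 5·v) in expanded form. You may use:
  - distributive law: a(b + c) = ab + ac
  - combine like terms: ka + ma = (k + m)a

-186·w^3 - 504·w^2 - 1851·v·w^2 - 1029·v·w - 1116·v^2·w - 246·w - 279·v^2 - 135·v^3 - 180·v - 36 + 252·w^4 - 1026·v·w^3 - 1116·v^2·w^2 - 270·v^3·w

(-3 - 6·w)·(-6·w - 3·v - 2)·(7·w + 3·v + 3)·(w - 2 - 5·v)
= (18·w + 9·v + 6 + 36·w^2 + 18·v·w + 12·w)·(7·w + 3·v + 3)·(w - 2 - 5·v)    [distributive law]
= (30·w + 9·v + 6 + 36·w^2 + 18·v·w)·(7·w + 3·v + 3)·(w - 2 - 5·v)    [combine like terms]
= (210·w^2 + 90·v·w + 90·w + 63·v·w + 27·v^2 + 27·v + 42·w + 18·v + 18 + 252·w^3 + 108·v·w^2 + 108·w^2 + 126·v·w^2 + 54·v^2·w + 54·v·w)·(w - 2 - 5·v)    [distributive law]
= (318·w^2 + 207·v·w + 132·w + 27·v^2 + 45·v + 18 + 252·w^3 + 234·v·w^2 + 54·v^2·w)·(w - 2 - 5·v)    [combine like terms]
= 318·w^3 - 636·w^2 - 1590·v·w^2 + 207·v·w^2 - 414·v·w - 1035·v^2·w + 132·w^2 - 264·w - 660·v·w + 27·v^2·w - 54·v^2 - 135·v^3 + 45·v·w - 90·v - 225·v^2 + 18·w - 36 - 90·v + 252·w^4 - 504·w^3 - 1260·v·w^3 + 234·v·w^3 - 468·v·w^2 - 1170·v^2·w^2 + 54·v^2·w^2 - 108·v^2·w - 270·v^3·w    [distributive law]
= -186·w^3 - 504·w^2 - 1851·v·w^2 - 1029·v·w - 1116·v^2·w - 246·w - 279·v^2 - 135·v^3 - 180·v - 36 + 252·w^4 - 1026·v·w^3 - 1116·v^2·w^2 - 270·v^3·w    [combine like terms]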